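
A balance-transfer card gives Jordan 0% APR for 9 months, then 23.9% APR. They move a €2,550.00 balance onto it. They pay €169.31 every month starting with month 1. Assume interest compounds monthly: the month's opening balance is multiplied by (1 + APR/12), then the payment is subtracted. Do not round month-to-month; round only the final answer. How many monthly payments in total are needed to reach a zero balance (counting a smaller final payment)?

16 payments

Promo months 1–9 at r₀ = 0%/12 = 0; months 10+ at r₁ = 23.9%/12 = 0.0199167.
After month 9 (no interest yet): B = €2,550.00 − 9·€169.31 = €1,026.21.
Then at r₁ with €169.31/mo: n₂ = −ln(1 − r₁·B/P)/ln(1+r₁) ≈ 6.52 → 7 more payments.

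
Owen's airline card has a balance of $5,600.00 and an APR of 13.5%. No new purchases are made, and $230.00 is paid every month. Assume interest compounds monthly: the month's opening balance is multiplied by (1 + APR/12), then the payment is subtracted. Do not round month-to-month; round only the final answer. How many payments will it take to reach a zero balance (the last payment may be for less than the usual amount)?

29 months

Monthly rate r = 13.5%/12 = 1.125% = 0.01125.
Recurrence: B ← B·(1+r) − $230.00.
Month 1: interest $63.00; balance after payment $5,433.00.
Month 2: interest $61.12; balance after payment $5,264.12.
Closed form: n = −ln(1 − rB₀/P)/ln(1+r) = −ln(0.72609)/ln(1.01125) ≈ 28.612, so the balance reaches zero during payment 29.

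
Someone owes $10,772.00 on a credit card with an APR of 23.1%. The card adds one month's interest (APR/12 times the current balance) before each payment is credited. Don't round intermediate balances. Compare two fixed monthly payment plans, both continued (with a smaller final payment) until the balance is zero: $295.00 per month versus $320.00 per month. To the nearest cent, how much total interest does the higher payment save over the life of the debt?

Monthly rate r = 23.1%/12 = 1.925% = 0.01925.
At $295.00/mo: n = ⌈−ln(1 − rB₀/P)/ln(1+r)⌉ = 64 payments (last $194.41); total interest = total paid − $10,772.00 = $8,007.41.
At $320.00/mo: 55 payments (last $244.10); total interest $6,752.10.
Interest saved = $8,007.41 − $6,752.10 = $1,255.31.

$1,255.31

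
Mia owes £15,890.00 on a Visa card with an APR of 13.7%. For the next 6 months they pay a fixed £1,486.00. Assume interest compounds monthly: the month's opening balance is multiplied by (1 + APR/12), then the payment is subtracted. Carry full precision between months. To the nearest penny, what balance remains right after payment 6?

£7,835.62

Monthly rate r = 13.7%/12 = 1.14167% = 0.0114167.
Each month: B ← B·(1+r) − £1,486.00.
Month 1: interest £181.41; balance after payment £14,585.41.
Month 2: interest £166.52; balance after payment £13,265.93.
Month 3: interest £151.45; balance after payment £11,931.38.
Month 4: interest £136.22; balance after payment £10,581.60.
Month 5: interest £120.81; balance after payment £9,216.40.
Month 6: interest £105.22; balance after payment £7,835.62.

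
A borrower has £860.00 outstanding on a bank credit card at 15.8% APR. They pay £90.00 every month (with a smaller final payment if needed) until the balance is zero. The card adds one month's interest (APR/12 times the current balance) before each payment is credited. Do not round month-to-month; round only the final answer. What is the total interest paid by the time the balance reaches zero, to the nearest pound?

Monthly rate r = 15.8%/12 = 1.31667% = 0.0131667.
Payoff takes n = ⌈−ln(1 − rB₀/P)/ln(1+r)⌉ = ⌈10.279⌉ = 11 payments; the last is £25.27.
Total paid = 10·£90.00 + £25.27 = £925.27.
Total interest = total paid − principal = £925.27 − £860.00 = £65.27.

£65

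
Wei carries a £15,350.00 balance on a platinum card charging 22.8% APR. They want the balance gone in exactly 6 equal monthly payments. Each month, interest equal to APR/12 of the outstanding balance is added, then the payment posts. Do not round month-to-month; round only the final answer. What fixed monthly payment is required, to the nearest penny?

Monthly rate r = 22.8%/12 = 1.9% = 0.019.
Level-payment amortization: P = B₀·r / (1 − (1+r)^(−n)) = 15350.00·0.019 / (1 − 1.019^(−6)).
Denominator 1 − (1+r)^(−6) = 0.106787286.
P = 291.65 / 0.106787286 ≈ 2731.13.

£2,731.13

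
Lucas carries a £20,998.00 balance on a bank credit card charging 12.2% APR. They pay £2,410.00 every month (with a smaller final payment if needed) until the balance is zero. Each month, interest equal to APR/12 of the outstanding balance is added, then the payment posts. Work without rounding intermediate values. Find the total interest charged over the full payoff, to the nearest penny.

£1,102.15

Monthly rate r = 12.2%/12 = 1.01667% = 0.0101667.
Payoff takes n = ⌈−ln(1 − rB₀/P)/ln(1+r)⌉ = ⌈9.169⌉ = 10 payments; the last is £410.15.
Total paid = 9·£2,410.00 + £410.15 = £22,100.15.
Total interest = total paid − principal = £22,100.15 − £20,998.00 = £1,102.15.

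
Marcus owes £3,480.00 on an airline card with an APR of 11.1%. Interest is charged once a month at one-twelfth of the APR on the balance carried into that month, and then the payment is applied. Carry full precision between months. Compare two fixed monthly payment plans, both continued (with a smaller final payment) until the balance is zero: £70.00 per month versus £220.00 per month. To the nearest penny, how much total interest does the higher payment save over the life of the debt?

£902.54

Monthly rate r = 11.1%/12 = 0.925% = 0.00925.
At £70.00/mo: n = ⌈−ln(1 − rB₀/P)/ln(1+r)⌉ = 67 payments (last £62.58); total interest = total paid − £3,480.00 = £1,202.58.
At £220.00/mo: 18 payments (last £40.04); total interest £300.04.
Interest saved = £1,202.58 − £300.04 = £902.54.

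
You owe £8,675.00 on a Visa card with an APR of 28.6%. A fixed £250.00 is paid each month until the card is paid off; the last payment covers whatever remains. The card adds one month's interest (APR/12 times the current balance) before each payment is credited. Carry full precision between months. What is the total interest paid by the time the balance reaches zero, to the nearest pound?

£9,949

Monthly rate r = 28.6%/12 = 2.38333% = 0.0238333.
Payoff takes n = ⌈−ln(1 − rB₀/P)/ln(1+r)⌉ = ⌈74.492⌉ = 75 payments; the last is £123.67.
Total paid = 74·£250.00 + £123.67 = £18,623.67.
Total interest = total paid − principal = £18,623.67 − £8,675.00 = £9,948.67.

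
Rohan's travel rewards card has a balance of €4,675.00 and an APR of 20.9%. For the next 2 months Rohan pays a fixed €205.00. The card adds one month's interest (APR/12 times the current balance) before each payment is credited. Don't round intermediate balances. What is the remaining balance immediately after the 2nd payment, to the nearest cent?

€4,425.69

Monthly rate r = 20.9%/12 = 1.74167% = 0.0174167.
Each month: B ← B·(1+r) − €205.00.
Month 1: interest €81.42; balance after payment €4,551.42.
Month 2: interest €79.27; balance after payment €4,425.69.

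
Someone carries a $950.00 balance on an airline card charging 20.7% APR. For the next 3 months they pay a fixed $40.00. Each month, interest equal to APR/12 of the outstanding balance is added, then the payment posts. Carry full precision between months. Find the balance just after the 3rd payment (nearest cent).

Monthly rate r = 20.7%/12 = 1.725% = 0.01725.
Each month: B ← B·(1+r) − $40.00.
Month 1: interest $16.39; balance after payment $926.39.
Month 2: interest $15.98; balance after payment $902.37.
Month 3: interest $15.57; balance after payment $877.93.

$877.93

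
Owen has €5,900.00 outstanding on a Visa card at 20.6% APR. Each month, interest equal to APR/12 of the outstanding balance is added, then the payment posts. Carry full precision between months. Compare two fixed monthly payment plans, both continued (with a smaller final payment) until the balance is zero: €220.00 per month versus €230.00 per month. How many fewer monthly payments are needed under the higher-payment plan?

2 fewer payments

Monthly rate r = 20.6%/12 = 1.71667% = 0.0171667.
At €220.00/mo: n = ⌈−ln(1 − rB₀/P)/ln(1+r)⌉ = 37 payments (last €53.76); total interest = total paid − €5,900.00 = €2,073.76.
At €230.00/mo: 35 payments (last €23.86); total interest €1,943.86.
Payments saved = 37 − 35 = 2.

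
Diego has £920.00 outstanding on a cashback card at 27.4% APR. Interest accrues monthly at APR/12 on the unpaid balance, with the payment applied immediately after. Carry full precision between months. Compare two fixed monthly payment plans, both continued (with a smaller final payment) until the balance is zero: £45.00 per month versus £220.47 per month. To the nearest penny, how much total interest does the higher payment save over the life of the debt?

£275.13

Monthly rate r = 27.4%/12 = 2.28333% = 0.0228333.
At £45.00/mo: n = ⌈−ln(1 − rB₀/P)/ln(1+r)⌉ = 28 payments (last £38.57); total interest = total paid − £920.00 = £333.57.
At £220.47/mo: 5 payments (last £96.56); total interest £58.44.
Interest saved = £333.57 − £58.44 = £275.13.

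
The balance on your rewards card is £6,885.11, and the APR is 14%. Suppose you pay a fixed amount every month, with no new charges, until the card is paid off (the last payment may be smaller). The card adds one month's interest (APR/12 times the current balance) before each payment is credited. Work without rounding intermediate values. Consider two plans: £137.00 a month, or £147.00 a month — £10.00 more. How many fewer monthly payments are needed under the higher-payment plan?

Monthly rate r = 14%/12 = 1.16667% = 0.0116667.
At £137.00/mo: n = ⌈−ln(1 − rB₀/P)/ln(1+r)⌉ = 77 payments (last £13.49); total interest = total paid − £6,885.11 = £3,540.38.
At £147.00/mo: 69 payments (last £23.95); total interest £3,134.84.
Payments saved = 77 − 69 = 8.

8 fewer payments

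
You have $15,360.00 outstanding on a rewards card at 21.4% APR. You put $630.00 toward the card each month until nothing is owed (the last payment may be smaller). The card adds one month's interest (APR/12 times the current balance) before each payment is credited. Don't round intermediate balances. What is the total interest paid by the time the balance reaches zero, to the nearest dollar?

Monthly rate r = 21.4%/12 = 1.78333% = 0.0178333.
Payoff takes n = ⌈−ln(1 − rB₀/P)/ln(1+r)⌉ = ⌈32.279⌉ = 33 payments; the last is $176.71.
Total paid = 32·$630.00 + $176.71 = $20,336.71.
Total interest = total paid − principal = $20,336.71 − $15,360.00 = $4,976.71.

$4,977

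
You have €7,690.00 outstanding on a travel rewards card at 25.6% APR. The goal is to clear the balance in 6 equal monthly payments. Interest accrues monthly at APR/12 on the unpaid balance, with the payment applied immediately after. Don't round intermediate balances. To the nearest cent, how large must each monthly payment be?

Monthly rate r = 25.6%/12 = 2.13333% = 0.0213333.
Level-payment amortization: P = B₀·r / (1 − (1+r)^(−n)) = 7690.00·0.0213333 / (1 − 1.02133^(−6)).
Denominator 1 − (1+r)^(−6) = 0.118961346.
P = 164.053 / 0.118961346 ≈ 1379.05.

€1,379.05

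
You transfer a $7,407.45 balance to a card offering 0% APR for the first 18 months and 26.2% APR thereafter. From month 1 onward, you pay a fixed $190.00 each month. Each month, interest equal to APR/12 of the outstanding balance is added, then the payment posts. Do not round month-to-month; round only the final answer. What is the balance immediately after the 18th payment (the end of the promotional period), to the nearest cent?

Promo months 1–18 at r₀ = 0%/12 = 0; months 19+ at r₁ = 26.2%/12 = 0.0218333.
After month 18 (no interest yet): B = $7,407.45 − 18·$190.00 = $3,987.45.

$3,987.45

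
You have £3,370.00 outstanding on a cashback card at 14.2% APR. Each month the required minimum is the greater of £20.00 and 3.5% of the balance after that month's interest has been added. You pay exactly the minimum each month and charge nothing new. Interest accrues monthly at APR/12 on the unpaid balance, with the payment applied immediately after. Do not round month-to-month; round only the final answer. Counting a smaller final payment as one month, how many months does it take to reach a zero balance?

110 months

Monthly rate r = 14.2%/12 = 1.18333% = 0.0118333.
While 3.5% of the post-interest balance exceeds £20.00, each month B ← (B·(1+r))·(1 − 0.035), i.e. B shrinks by the factor (1+r)·0.965 = 0.97642.
This holds for months 1–75. Entering month 76 the balance is £562.80; 3.5% of the post-interest balance is now below £20.00, so the flat £20.00 minimum applies from here.
From month 76 a fixed £20.00 at rate r clears £562.80 in 35 more payments. Total: 75 + 35 = 110 months.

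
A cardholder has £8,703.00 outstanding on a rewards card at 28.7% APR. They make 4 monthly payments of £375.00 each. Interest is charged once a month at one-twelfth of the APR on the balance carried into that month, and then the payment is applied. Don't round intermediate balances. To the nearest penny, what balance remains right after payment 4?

£8,011.26

Monthly rate r = 28.7%/12 = 2.39167% = 0.0239167.
Each month: B ← B·(1+r) − £375.00.
Month 1: interest £208.15; balance after payment £8,536.15.
Month 2: interest £204.16; balance after payment £8,365.30.
Month 3: interest £200.07; balance after payment £8,190.37.
Month 4: interest £195.89; balance after payment £8,011.26.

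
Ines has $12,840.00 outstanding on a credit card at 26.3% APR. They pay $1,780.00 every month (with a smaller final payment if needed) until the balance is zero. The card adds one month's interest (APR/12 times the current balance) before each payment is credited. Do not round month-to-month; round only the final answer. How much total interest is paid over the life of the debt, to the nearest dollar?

$1,290

Monthly rate r = 26.3%/12 = 2.19167% = 0.0219167.
Payoff takes n = ⌈−ln(1 − rB₀/P)/ln(1+r)⌉ = ⌈7.938⌉ = 8 payments; the last is $1,670.21.
Total paid = 7·$1,780.00 + $1,670.21 = $14,130.21.
Total interest = total paid − principal = $14,130.21 − $12,840.00 = $1,290.21.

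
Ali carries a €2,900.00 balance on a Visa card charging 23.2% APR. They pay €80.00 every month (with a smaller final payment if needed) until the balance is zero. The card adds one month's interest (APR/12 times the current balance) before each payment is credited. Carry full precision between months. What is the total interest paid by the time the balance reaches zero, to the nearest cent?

Monthly rate r = 23.2%/12 = 1.93333% = 0.0193333.
Payoff takes n = ⌈−ln(1 − rB₀/P)/ln(1+r)⌉ = ⌈63.020⌉ = 64 payments; the last is €1.60.
Total paid = 63·€80.00 + €1.60 = €5,041.60.
Total interest = total paid − principal = €5,041.60 − €2,900.00 = €2,141.60.

€2,141.60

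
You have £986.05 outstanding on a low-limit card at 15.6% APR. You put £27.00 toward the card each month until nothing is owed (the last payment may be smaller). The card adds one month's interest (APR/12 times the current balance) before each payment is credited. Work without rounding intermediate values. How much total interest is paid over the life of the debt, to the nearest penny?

Monthly rate r = 15.6%/12 = 1.3% = 0.013.
Payoff takes n = ⌈−ln(1 − rB₀/P)/ln(1+r)⌉ = ⌈49.853⌉ = 50 payments; the last is £23.05.
Total paid = 49·£27.00 + £23.05 = £1,346.05.
Total interest = total paid − principal = £1,346.05 − £986.05 = £360.00.

£360.00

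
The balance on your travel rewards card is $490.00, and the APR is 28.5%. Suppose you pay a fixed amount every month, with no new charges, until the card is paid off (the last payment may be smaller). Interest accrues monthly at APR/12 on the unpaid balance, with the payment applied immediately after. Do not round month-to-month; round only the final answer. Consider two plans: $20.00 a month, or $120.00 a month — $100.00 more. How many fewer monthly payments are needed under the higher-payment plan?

Monthly rate r = 28.5%/12 = 2.375% = 0.02375.
At $20.00/mo: n = ⌈−ln(1 − rB₀/P)/ln(1+r)⌉ = 38 payments (last $3.01); total interest = total paid − $490.00 = $253.01.
At $120.00/mo: 5 payments (last $41.83); total interest $31.83.
Payments saved = 38 − 5 = 33.

33 fewer payments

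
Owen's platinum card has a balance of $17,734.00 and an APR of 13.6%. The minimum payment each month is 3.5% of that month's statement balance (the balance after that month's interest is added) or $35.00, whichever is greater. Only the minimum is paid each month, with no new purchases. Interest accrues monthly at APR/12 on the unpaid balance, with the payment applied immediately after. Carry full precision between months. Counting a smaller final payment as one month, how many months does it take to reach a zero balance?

Monthly rate r = 13.6%/12 = 1.13333% = 0.0113333.
While 3.5% of the post-interest balance exceeds $35.00, each month B ← (B·(1+r))·(1 − 0.035), i.e. B shrinks by the factor (1+r)·0.965 = 0.97594.
This holds for months 1–119. Entering month 120 the balance is $977.20; 3.5% of the post-interest balance is now below $35.00, so the flat $35.00 minimum applies from here.
From month 120 a fixed $35.00 at rate r clears $977.20 in 34 more payments. Total: 119 + 34 = 153 months.

153 months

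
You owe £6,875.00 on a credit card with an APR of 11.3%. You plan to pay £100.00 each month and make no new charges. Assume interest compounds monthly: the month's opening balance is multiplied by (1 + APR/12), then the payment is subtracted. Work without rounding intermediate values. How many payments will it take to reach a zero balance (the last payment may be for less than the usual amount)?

112 months

Monthly rate r = 11.3%/12 = 0.941667% = 0.00941667.
Recurrence: B ← B·(1+r) − £100.00.
Month 1: interest £64.74; balance after payment £6,839.74.
Month 2: interest £64.41; balance after payment £6,804.15.
Closed form: n = −ln(1 − rB₀/P)/ln(1+r) = −ln(0.3526)/ln(1.00942) ≈ 111.219, so the balance reaches zero during payment 112.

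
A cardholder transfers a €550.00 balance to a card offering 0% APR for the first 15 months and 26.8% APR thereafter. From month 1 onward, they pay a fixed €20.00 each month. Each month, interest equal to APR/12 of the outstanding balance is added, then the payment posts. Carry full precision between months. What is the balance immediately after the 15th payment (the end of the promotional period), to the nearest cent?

Promo months 1–15 at r₀ = 0%/12 = 0; months 16+ at r₁ = 26.8%/12 = 0.0223333.
After month 15 (no interest yet): B = €550.00 − 15·€20.00 = €250.00.

€250.00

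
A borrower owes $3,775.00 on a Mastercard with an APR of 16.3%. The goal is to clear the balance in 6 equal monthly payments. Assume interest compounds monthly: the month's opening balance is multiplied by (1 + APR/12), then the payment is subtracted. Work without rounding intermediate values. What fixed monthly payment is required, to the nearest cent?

$659.41

Monthly rate r = 16.3%/12 = 1.35833% = 0.0135833.
Level-payment amortization: P = B₀·r / (1 − (1+r)^(−n)) = 3775.00·0.0135833 / (1 − 1.01358^(−6)).
Denominator 1 − (1+r)^(−6) = 0.0777615267.
P = 51.2771 / 0.0777615267 ≈ 659.41.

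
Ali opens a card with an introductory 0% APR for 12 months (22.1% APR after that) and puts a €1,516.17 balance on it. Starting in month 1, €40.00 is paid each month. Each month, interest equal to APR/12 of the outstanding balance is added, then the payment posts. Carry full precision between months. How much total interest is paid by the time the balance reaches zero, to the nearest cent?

€384.94

Promo months 1–12 at r₀ = 0%/12 = 0; months 13+ at r₁ = 22.1%/12 = 0.0184167.
After month 12 (no interest yet): B = €1,516.17 − 12·€40.00 = €1,036.17.
Then at r₁ with €40.00/mo: n₂ = −ln(1 − r₁·B/P)/ln(1+r₁) ≈ 35.53 → 36 more payments.
Total paid = 47·€40.00 + €21.11 = €1,901.11; interest = €1,901.11 − €1,516.17 = €384.94.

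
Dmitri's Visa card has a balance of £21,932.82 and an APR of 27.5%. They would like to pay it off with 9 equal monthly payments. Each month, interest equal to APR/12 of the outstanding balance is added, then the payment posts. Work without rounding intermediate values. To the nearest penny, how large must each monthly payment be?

Monthly rate r = 27.5%/12 = 2.29167% = 0.0229167.
Level-payment amortization: P = B₀·r / (1 − (1+r)^(−n)) = 21932.82·0.0229167 / (1 − 1.02292^(−9)).
Denominator 1 − (1+r)^(−9) = 0.184474196.
P = 502.627 / 0.184474196 ≈ 2724.65.

£2,724.65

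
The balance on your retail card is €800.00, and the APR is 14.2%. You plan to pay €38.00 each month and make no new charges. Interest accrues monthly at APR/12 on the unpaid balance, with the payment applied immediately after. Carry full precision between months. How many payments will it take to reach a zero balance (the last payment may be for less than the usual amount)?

Monthly rate r = 14.2%/12 = 1.18333% = 0.0118333.
Recurrence: B ← B·(1+r) − €38.00.
Month 1: interest €9.47; balance after payment €771.47.
Month 2: interest €9.13; balance after payment €742.60.
Closed form: n = −ln(1 − rB₀/P)/ln(1+r) = −ln(0.75088)/ln(1.01183) ≈ 24.355, so the balance reaches zero during payment 25.

25 months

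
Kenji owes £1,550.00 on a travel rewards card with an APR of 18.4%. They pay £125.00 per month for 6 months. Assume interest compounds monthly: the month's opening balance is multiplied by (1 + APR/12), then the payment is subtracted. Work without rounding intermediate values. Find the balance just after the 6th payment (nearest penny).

Monthly rate r = 18.4%/12 = 1.53333% = 0.0153333.
Each month: B ← B·(1+r) − £125.00.
Month 1: interest £23.77; balance after payment £1,448.77.
Month 2: interest £22.21; balance after payment £1,345.98.
Month 3: interest £20.64; balance after payment £1,241.62.
Month 4: interest £19.04; balance after payment £1,135.66.
Month 5: interest £17.41; balance after payment £1,028.07.
Month 6: interest £15.76; balance after payment £918.83.

£918.83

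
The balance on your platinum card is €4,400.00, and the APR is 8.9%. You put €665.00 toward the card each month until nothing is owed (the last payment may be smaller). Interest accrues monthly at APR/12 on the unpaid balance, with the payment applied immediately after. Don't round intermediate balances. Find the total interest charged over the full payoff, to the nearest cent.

Monthly rate r = 8.9%/12 = 0.741667% = 0.00741667.
Payoff takes n = ⌈−ln(1 − rB₀/P)/ln(1+r)⌉ = ⌈6.810⌉ = 7 payments; the last is €538.72.
Total paid = 6·€665.00 + €538.72 = €4,528.72.
Total interest = total paid − principal = €4,528.72 − €4,400.00 = €128.72.

€128.72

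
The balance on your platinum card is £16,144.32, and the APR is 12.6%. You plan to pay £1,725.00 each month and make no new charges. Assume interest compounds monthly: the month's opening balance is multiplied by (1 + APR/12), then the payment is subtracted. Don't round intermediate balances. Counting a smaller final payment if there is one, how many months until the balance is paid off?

Monthly rate r = 12.6%/12 = 1.05% = 0.0105.
Recurrence: B ← B·(1+r) − £1,725.00.
Month 1: interest £169.52; balance after payment £14,588.84.
Month 2: interest £153.18; balance after payment £13,017.02.
Closed form: n = −ln(1 − rB₀/P)/ln(1+r) = −ln(0.90173)/ln(1.0105) ≈ 9.903, so the balance reaches zero during payment 10.

10 months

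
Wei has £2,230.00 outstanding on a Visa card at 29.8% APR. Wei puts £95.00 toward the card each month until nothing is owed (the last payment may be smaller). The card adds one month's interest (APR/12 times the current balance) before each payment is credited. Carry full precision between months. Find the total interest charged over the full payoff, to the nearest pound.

£1,157

Monthly rate r = 29.8%/12 = 2.48333% = 0.0248333.
Payoff takes n = ⌈−ln(1 − rB₀/P)/ln(1+r)⌉ = ⌈35.650⌉ = 36 payments; the last is £62.04.
Total paid = 35·£95.00 + £62.04 = £3,387.04.
Total interest = total paid − principal = £3,387.04 − £2,230.00 = £1,157.04.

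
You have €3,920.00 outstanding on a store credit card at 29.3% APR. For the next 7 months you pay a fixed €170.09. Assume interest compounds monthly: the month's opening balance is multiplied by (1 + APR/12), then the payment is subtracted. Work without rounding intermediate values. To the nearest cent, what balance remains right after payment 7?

Monthly rate r = 29.3%/12 = 2.44167% = 0.0244167.
Each month: B ← B·(1+r) − €170.09.
Month 1: interest €95.71; balance after payment €3,845.62.
Month 2: interest €93.90; balance after payment €3,769.43.
Month 3: interest €92.04; balance after payment €3,691.38.
Month 4: interest €90.13; balance after payment €3,611.42.
Month 5: interest €88.18; balance after payment €3,529.51.
Month 6: interest €86.18; balance after payment €3,445.60.
Month 7: interest €84.13; balance after payment €3,359.64.

€3,359.64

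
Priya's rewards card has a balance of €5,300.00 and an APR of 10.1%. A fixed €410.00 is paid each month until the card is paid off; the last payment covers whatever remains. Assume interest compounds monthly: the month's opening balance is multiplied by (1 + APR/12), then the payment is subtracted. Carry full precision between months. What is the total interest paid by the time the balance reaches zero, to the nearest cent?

€335.01

Monthly rate r = 10.1%/12 = 0.841667% = 0.00841667.
Payoff takes n = ⌈−ln(1 − rB₀/P)/ln(1+r)⌉ = ⌈13.743⌉ = 14 payments; the last is €305.01.
Total paid = 13·€410.00 + €305.01 = €5,635.01.
Total interest = total paid − principal = €5,635.01 − €5,300.00 = €335.01.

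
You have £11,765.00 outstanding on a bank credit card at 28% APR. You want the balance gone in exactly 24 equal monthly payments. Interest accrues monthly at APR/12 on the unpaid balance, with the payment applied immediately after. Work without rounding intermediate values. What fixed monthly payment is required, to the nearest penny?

Monthly rate r = 28%/12 = 2.33333% = 0.0233333.
Level-payment amortization: P = B₀·r / (1 − (1+r)^(−n)) = 11765.00·0.0233333 / (1 − 1.02333^(−24)).
Denominator 1 − (1+r)^(−24) = 0.425104245.
P = 274.517 / 0.425104245 ≈ 645.76.

£645.76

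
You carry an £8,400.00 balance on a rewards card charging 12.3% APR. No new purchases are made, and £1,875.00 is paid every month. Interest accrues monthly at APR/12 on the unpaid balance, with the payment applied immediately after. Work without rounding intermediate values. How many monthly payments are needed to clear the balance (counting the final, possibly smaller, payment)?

Monthly rate r = 12.3%/12 = 1.025% = 0.01025.
Recurrence: B ← B·(1+r) − £1,875.00.
Month 1: interest £86.10; balance after payment £6,611.10.
Month 2: interest £67.76; balance after payment £4,803.86.
Month 3: interest £49.24; balance after payment £2,978.10.
Month 4: interest £30.53; balance after payment £1,133.63.
Month 5: interest £11.62; balance after payment £0.00.

5 months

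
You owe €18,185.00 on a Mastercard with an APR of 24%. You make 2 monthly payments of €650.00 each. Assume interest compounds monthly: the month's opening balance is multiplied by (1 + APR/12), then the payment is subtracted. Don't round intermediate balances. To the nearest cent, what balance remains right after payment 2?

Monthly rate r = 24%/12 = 2% = 0.02.
Each month: B ← B·(1+r) − €650.00.
Month 1: interest €363.70; balance after payment €17,898.70.
Month 2: interest €357.97; balance after payment €17,606.67.

€17,606.67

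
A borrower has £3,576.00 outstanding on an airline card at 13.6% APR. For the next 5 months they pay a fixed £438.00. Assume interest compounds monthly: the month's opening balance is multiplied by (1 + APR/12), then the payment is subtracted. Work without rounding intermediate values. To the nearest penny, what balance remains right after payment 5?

Monthly rate r = 13.6%/12 = 1.13333% = 0.0113333.
Each month: B ← B·(1+r) − £438.00.
Month 1: interest £40.53; balance after payment £3,178.53.
Month 2: interest £36.02; balance after payment £2,776.55.
Month 3: interest £31.47; balance after payment £2,370.02.
Month 4: interest £26.86; balance after payment £1,958.88.
Month 5: interest £22.20; balance after payment £1,543.08.

£1,543.08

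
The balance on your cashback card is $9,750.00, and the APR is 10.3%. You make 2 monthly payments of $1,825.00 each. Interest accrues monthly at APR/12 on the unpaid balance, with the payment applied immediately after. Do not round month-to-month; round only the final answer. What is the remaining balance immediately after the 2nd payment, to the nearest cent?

Monthly rate r = 10.3%/12 = 0.858333% = 0.00858333.
Each month: B ← B·(1+r) − $1,825.00.
Month 1: interest $83.69; balance after payment $8,008.69.
Month 2: interest $68.74; balance after payment $6,252.43.

$6,252.43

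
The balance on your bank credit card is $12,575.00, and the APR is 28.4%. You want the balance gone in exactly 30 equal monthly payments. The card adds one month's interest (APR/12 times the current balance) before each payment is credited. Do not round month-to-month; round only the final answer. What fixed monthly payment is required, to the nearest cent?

Monthly rate r = 28.4%/12 = 2.36667% = 0.0236667.
Level-payment amortization: P = B₀·r / (1 − (1+r)^(−n)) = 12575.00·0.0236667 / (1 − 1.02367^(−30)).
Denominator 1 − (1+r)^(−30) = 0.504272344.
P = 297.608 / 0.504272344 ≈ 590.17.

$590.17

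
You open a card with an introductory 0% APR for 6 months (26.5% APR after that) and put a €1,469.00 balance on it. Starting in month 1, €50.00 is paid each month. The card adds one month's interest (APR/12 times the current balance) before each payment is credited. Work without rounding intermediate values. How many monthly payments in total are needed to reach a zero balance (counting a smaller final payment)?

Promo months 1–6 at r₀ = 0%/12 = 0; months 7+ at r₁ = 26.5%/12 = 0.0220833.
After month 6 (no interest yet): B = €1,469.00 − 6·€50.00 = €1,169.00.
Then at r₁ with €50.00/mo: n₂ = −ln(1 − r₁·B/P)/ln(1+r₁) ≈ 33.25 → 34 more payments.

40 payments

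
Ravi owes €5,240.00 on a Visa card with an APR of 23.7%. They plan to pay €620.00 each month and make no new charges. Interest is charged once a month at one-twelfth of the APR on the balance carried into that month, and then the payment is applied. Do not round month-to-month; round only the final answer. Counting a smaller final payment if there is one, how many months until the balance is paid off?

10 months

Monthly rate r = 23.7%/12 = 1.975% = 0.01975.
Recurrence: B ← B·(1+r) − €620.00.
Month 1: interest €103.49; balance after payment €4,723.49.
Month 2: interest €93.29; balance after payment €4,196.78.
Closed form: n = −ln(1 − rB₀/P)/ln(1+r) = −ln(0.83308)/ln(1.01975) ≈ 9.338, so the balance reaches zero during payment 10.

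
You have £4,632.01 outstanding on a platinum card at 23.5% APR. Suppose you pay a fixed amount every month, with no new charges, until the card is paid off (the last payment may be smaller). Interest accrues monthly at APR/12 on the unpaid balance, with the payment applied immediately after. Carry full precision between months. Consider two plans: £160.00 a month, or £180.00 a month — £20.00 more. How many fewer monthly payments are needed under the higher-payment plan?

7 fewer payments

Monthly rate r = 23.5%/12 = 1.95833% = 0.0195833.
At £160.00/mo: n = ⌈−ln(1 − rB₀/P)/ln(1+r)⌉ = 44 payments (last £24.39); total interest = total paid − £4,632.01 = £2,272.38.
At £180.00/mo: 37 payments (last £26.99); total interest £1,874.98.
Payments saved = 44 − 37 = 7.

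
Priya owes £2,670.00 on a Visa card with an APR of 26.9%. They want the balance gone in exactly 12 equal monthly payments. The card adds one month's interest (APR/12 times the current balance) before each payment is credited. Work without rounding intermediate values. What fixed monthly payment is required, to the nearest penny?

£256.24

Monthly rate r = 26.9%/12 = 2.24167% = 0.0224167.
Level-payment amortization: P = B₀·r / (1 − (1+r)^(−n)) = 2670.00·0.0224167 / (1 − 1.02242^(−12)).
Denominator 1 − (1+r)^(−12) = 0.233583308.
P = 59.8525 / 0.233583308 ≈ 256.24.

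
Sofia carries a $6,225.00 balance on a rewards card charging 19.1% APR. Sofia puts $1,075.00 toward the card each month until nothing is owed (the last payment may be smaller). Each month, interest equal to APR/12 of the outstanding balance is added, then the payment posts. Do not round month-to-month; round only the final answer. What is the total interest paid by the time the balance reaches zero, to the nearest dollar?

Monthly rate r = 19.1%/12 = 1.59167% = 0.0159167.
Payoff takes n = ⌈−ln(1 − rB₀/P)/ln(1+r)⌉ = ⌈6.123⌉ = 7 payments; the last is $133.58.
Total paid = 6·$1,075.00 + $133.58 = $6,583.58.
Total interest = total paid − principal = $6,583.58 − $6,225.00 = $358.58.

$359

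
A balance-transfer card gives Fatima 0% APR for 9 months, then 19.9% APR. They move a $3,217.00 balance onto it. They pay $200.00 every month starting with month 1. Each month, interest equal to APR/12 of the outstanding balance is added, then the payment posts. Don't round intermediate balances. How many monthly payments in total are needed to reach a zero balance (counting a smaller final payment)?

Promo months 1–9 at r₀ = 0%/12 = 0; months 10+ at r₁ = 19.9%/12 = 0.0165833.
After month 9 (no interest yet): B = $3,217.00 − 9·$200.00 = $1,417.00.
Then at r₁ with $200.00/mo: n₂ = −ln(1 − r₁·B/P)/ln(1+r₁) ≈ 7.60 → 8 more payments.

17 payments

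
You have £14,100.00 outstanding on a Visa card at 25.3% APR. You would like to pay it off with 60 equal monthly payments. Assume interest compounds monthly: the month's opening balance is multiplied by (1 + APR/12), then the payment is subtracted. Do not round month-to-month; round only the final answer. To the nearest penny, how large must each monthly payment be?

£416.34

Monthly rate r = 25.3%/12 = 2.10833% = 0.0210833.
Level-payment amortization: P = B₀·r / (1 − (1+r)^(−n)) = 14100.00·0.0210833 / (1 − 1.02108^(−60)).
Denominator 1 − (1+r)^(−60) = 0.71402455.
P = 297.275 / 0.71402455 ≈ 416.34.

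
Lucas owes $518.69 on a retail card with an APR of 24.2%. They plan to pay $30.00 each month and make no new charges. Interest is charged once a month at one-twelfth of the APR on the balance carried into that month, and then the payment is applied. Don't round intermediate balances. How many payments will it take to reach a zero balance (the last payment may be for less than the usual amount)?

22 months

Monthly rate r = 24.2%/12 = 2.01667% = 0.0201667.
Recurrence: B ← B·(1+r) − $30.00.
Month 1: interest $10.46; balance after payment $499.15.
Month 2: interest $10.07; balance after payment $479.22.
Closed form: n = −ln(1 − rB₀/P)/ln(1+r) = −ln(0.65133)/ln(1.02017) ≈ 21.474, so the balance reaches zero during payment 22.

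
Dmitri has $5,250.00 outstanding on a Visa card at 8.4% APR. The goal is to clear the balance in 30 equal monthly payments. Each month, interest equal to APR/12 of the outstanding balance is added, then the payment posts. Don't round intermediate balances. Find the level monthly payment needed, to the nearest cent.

$194.63

Monthly rate r = 8.4%/12 = 0.7% = 0.007.
Level-payment amortization: P = B₀·r / (1 − (1+r)^(−n)) = 5250.00·0.007 / (1 − 1.007^(−30)).
Denominator 1 − (1+r)^(−30) = 0.188822523.
P = 36.75 / 0.188822523 ≈ 194.63.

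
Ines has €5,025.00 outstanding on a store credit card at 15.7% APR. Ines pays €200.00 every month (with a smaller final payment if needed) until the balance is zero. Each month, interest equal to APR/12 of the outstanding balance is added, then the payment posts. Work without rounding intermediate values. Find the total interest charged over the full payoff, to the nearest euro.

€1,108

Monthly rate r = 15.7%/12 = 1.30833% = 0.0130833.
Payoff takes n = ⌈−ln(1 − rB₀/P)/ln(1+r)⌉ = ⌈30.663⌉ = 31 payments; the last is €132.81.
Total paid = 30·€200.00 + €132.81 = €6,132.81.
Total interest = total paid − principal = €6,132.81 − €5,025.00 = €1,107.81.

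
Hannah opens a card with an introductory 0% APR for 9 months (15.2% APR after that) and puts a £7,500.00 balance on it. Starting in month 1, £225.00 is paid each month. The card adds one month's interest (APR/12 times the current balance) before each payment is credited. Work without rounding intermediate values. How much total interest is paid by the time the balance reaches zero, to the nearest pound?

£1,112

Promo months 1–9 at r₀ = 0%/12 = 0; months 10+ at r₁ = 15.2%/12 = 0.0126667.
After month 9 (no interest yet): B = £7,500.00 − 9·£225.00 = £5,475.00.
Then at r₁ with £225.00/mo: n₂ = −ln(1 − r₁·B/P)/ln(1+r₁) ≈ 29.28 → 30 more payments.
Total paid = 38·£225.00 + £62.21 = £8,612.21; interest = £8,612.21 − £7,500.00 = £1,112.21.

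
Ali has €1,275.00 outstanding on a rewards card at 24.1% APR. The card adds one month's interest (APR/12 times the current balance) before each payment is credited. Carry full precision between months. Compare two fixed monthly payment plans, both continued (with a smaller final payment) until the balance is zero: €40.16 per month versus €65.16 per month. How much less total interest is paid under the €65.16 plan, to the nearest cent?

Monthly rate r = 24.1%/12 = 2.00833% = 0.0200833.
At €40.16/mo: n = ⌈−ln(1 − rB₀/P)/ln(1+r)⌉ = 52 payments (last €1.88); total interest = total paid − €1,275.00 = €775.04.
At €65.16/mo: 26 payments (last €6.87); total interest €360.87.
Interest saved = €775.04 − €360.87 = €414.17.

€414.17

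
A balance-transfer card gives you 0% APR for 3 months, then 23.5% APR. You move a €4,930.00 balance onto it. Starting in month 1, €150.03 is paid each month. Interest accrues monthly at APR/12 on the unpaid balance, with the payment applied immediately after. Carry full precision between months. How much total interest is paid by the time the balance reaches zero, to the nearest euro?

€2,319

Promo months 1–3 at r₀ = 0%/12 = 0; months 4+ at r₁ = 23.5%/12 = 0.0195833.
After month 3 (no interest yet): B = €4,930.00 − 3·€150.03 = €4,479.91.
Then at r₁ with €150.03/mo: n₂ = −ln(1 − r₁·B/P)/ln(1+r₁) ≈ 45.32 → 46 more payments.
Total paid = 48·€150.03 + €48.02 = €7,249.46; interest = €7,249.46 − €4,930.00 = €2,319.46.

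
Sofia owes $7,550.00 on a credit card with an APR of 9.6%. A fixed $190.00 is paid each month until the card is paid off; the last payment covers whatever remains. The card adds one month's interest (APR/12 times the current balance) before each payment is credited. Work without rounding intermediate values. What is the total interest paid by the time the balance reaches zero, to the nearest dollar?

$1,572

Monthly rate r = 9.6%/12 = 0.8% = 0.008.
Payoff takes n = ⌈−ln(1 − rB₀/P)/ln(1+r)⌉ = ⌈48.012⌉ = 49 payments; the last is $2.37.
Total paid = 48·$190.00 + $2.37 = $9,122.37.
Total interest = total paid − principal = $9,122.37 − $7,550.00 = $1,572.37.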